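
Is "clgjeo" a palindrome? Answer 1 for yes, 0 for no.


Input: clgjeo
Reversed: oejglc
  Compare pos 0 ('c') with pos 5 ('o'): MISMATCH
  Compare pos 1 ('l') with pos 4 ('e'): MISMATCH
  Compare pos 2 ('g') with pos 3 ('j'): MISMATCH
Result: not a palindrome

0


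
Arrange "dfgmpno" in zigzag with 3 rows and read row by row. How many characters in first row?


Zigzag "dfgmpno" into 3 rows:
Placing characters:
  'd' => row 0
  'f' => row 1
  'g' => row 2
  'm' => row 1
  'p' => row 0
  'n' => row 1
  'o' => row 2
Rows:
  Row 0: "dp"
  Row 1: "fmn"
  Row 2: "go"
First row length: 2

2


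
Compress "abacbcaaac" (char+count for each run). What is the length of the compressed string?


Input: abacbcaaac
Runs:
  'a' x 1 => "a1"
  'b' x 1 => "b1"
  'a' x 1 => "a1"
  'c' x 1 => "c1"
  'b' x 1 => "b1"
  'c' x 1 => "c1"
  'a' x 3 => "a3"
  'c' x 1 => "c1"
Compressed: "a1b1a1c1b1c1a3c1"
Compressed length: 16

16


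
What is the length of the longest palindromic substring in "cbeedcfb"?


Input: "cbeedcfb"
Checking substrings for palindromes:
  [2:4] "ee" (len 2) => palindrome
Longest palindromic substring: "ee" with length 2

2


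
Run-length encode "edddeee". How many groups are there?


Input: edddeee
Scanning for consecutive runs:
  Group 1: 'e' x 1 (positions 0-0)
  Group 2: 'd' x 3 (positions 1-3)
  Group 3: 'e' x 3 (positions 4-6)
Total groups: 3

3


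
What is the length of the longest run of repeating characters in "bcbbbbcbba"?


Input: "bcbbbbcbba"
Scanning for longest run:
  Position 1 ('c'): new char, reset run to 1
  Position 2 ('b'): new char, reset run to 1
  Position 3 ('b'): continues run of 'b', length=2
  Position 4 ('b'): continues run of 'b', length=3
  Position 5 ('b'): continues run of 'b', length=4
  Position 6 ('c'): new char, reset run to 1
  Position 7 ('b'): new char, reset run to 1
  Position 8 ('b'): continues run of 'b', length=2
  Position 9 ('a'): new char, reset run to 1
Longest run: 'b' with length 4

4


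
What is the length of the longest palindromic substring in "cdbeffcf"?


Input: "cdbeffcf"
Checking substrings for palindromes:
  [5:8] "fcf" (len 3) => palindrome
  [4:6] "ff" (len 2) => palindrome
Longest palindromic substring: "fcf" with length 3

3


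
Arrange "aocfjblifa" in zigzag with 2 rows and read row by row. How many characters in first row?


Zigzag "aocfjblifa" into 2 rows:
Placing characters:
  'a' => row 0
  'o' => row 1
  'c' => row 0
  'f' => row 1
  'j' => row 0
  'b' => row 1
  'l' => row 0
  'i' => row 1
  'f' => row 0
  'a' => row 1
Rows:
  Row 0: "acjlf"
  Row 1: "ofbia"
First row length: 5

5


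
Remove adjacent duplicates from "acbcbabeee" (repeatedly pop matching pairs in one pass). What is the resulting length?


Input: acbcbabeee
Stack-based adjacent duplicate removal:
  Read 'a': push. Stack: a
  Read 'c': push. Stack: ac
  Read 'b': push. Stack: acb
  Read 'c': push. Stack: acbc
  Read 'b': push. Stack: acbcb
  Read 'a': push. Stack: acbcba
  Read 'b': push. Stack: acbcbab
  Read 'e': push. Stack: acbcbabe
  Read 'e': matches stack top 'e' => pop. Stack: acbcbab
  Read 'e': push. Stack: acbcbabe
Final stack: "acbcbabe" (length 8)

8


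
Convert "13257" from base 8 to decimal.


Input: "13257" in base 8
Positional expansion:
  Digit '1' (value 1) x 8^4 = 4096
  Digit '3' (value 3) x 8^3 = 1536
  Digit '2' (value 2) x 8^2 = 128
  Digit '5' (value 5) x 8^1 = 40
  Digit '7' (value 7) x 8^0 = 7
Sum = 5807

5807


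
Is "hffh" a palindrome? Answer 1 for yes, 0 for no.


Input: hffh
Reversed: hffh
  Compare pos 0 ('h') with pos 3 ('h'): match
  Compare pos 1 ('f') with pos 2 ('f'): match
Result: palindrome

1


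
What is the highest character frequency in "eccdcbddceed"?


Input: eccdcbddceed
Character counts:
  'b': 1
  'c': 4
  'd': 4
  'e': 3
Maximum frequency: 4

4


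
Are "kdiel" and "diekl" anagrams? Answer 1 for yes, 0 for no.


Strings: "kdiel", "diekl"
Sorted first:  deikl
Sorted second: deikl
Sorted forms match => anagrams

1


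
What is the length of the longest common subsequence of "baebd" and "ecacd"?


LCS of "baebd" and "ecacd"
DP table:
           e    c    a    c    d
      0    0    0    0    0    0
  b   0    0    0    0    0    0
  a   0    0    0    1    1    1
  e   0    1    1    1    1    1
  b   0    1    1    1    1    1
  d   0    1    1    1    1    2
LCS length = dp[5][5] = 2

2


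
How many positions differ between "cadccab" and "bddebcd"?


Comparing "cadccab" and "bddebcd" position by position:
  Position 0: 'c' vs 'b' => DIFFER
  Position 1: 'a' vs 'd' => DIFFER
  Position 2: 'd' vs 'd' => same
  Position 3: 'c' vs 'e' => DIFFER
  Position 4: 'c' vs 'b' => DIFFER
  Position 5: 'a' vs 'c' => DIFFER
  Position 6: 'b' vs 'd' => DIFFER
Positions that differ: 6

6


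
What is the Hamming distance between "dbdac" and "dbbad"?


Comparing "dbdac" and "dbbad" position by position:
  Position 0: 'd' vs 'd' => same
  Position 1: 'b' vs 'b' => same
  Position 2: 'd' vs 'b' => differ
  Position 3: 'a' vs 'a' => same
  Position 4: 'c' vs 'd' => differ
Total differences (Hamming distance): 2

2


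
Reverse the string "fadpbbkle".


Input: fadpbbkle
Reading characters right to left:
  Position 8: 'e'
  Position 7: 'l'
  Position 6: 'k'
  Position 5: 'b'
  Position 4: 'b'
  Position 3: 'p'
  Position 2: 'd'
  Position 1: 'a'
  Position 0: 'f'
Reversed: elkbbpdaf

elkbbpdaf


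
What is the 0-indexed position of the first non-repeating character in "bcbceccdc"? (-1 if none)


Input: bcbceccdc
Character frequencies:
  'b': 2
  'c': 5
  'd': 1
  'e': 1
Scanning left to right for freq == 1:
  Position 0 ('b'): freq=2, skip
  Position 1 ('c'): freq=5, skip
  Position 2 ('b'): freq=2, skip
  Position 3 ('c'): freq=5, skip
  Position 4 ('e'): unique! => answer = 4

4


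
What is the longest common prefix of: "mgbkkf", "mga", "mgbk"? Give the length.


Words: mgbkkf, mga, mgbk
  Position 0: all 'm' => match
  Position 1: all 'g' => match
  Position 2: ('b', 'a', 'b') => mismatch, stop
LCP = "mg" (length 2)

2


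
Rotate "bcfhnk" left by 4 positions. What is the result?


Input: "bcfhnk", rotate left by 4
First 4 characters: "bcfh"
Remaining characters: "nk"
Concatenate remaining + first: "nk" + "bcfh" = "nkbcfh"

nkbcfh


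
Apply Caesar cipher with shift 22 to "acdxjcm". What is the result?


Caesar cipher: shift "acdxjcm" by 22
  'a' (pos 0) + 22 = pos 22 = 'w'
  'c' (pos 2) + 22 = pos 24 = 'y'
  'd' (pos 3) + 22 = pos 25 = 'z'
  'x' (pos 23) + 22 = pos 19 = 't'
  'j' (pos 9) + 22 = pos 5 = 'f'
  'c' (pos 2) + 22 = pos 24 = 'y'
  'm' (pos 12) + 22 = pos 8 = 'i'
Result: wyztfyi

wyztfyi


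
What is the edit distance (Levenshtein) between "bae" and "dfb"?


Computing edit distance: "bae" -> "dfb"
DP table:
           d    f    b
      0    1    2    3
  b   1    1    2    2
  a   2    2    2    3
  e   3    3    3    3
Edit distance = dp[3][3] = 3

3


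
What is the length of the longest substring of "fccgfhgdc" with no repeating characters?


Input: "fccgfhgdc"
Sliding window (track last position of each char):
  Position 0 ('f'): window [0,0] length 1 -- new best
  Position 1 ('c'): window [0,1] length 2 -- new best
  Position 2 ('c'): repeat (last at 1), move window start to 2
  Position 2 ('c'): window [2,2] length 1
  Position 3 ('g'): window [2,3] length 2
  Position 4 ('f'): window [2,4] length 3 -- new best
  Position 5 ('h'): window [2,5] length 4 -- new best
  Position 6 ('g'): repeat (last at 3), move window start to 4
  Position 6 ('g'): window [4,6] length 3
  Position 7 ('d'): window [4,7] length 4
  Position 8 ('c'): window [4,8] length 5 -- new best
Longest substring with no repeats: "fhgdc" with length 5

5


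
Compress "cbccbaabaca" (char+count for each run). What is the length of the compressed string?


Input: cbccbaabaca
Runs:
  'c' x 1 => "c1"
  'b' x 1 => "b1"
  'c' x 2 => "c2"
  'b' x 1 => "b1"
  'a' x 2 => "a2"
  'b' x 1 => "b1"
  'a' x 1 => "a1"
  'c' x 1 => "c1"
  'a' x 1 => "a1"
Compressed: "c1b1c2b1a2b1a1c1a1"
Compressed length: 18

18


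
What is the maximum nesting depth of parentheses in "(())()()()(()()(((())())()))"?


Input: "(())()()()(()()(((())())()))"
Tracking depth:
  Position 0 '(': depth becomes 1
  Position 1 '(': depth becomes 2
  Position 2 ')': depth becomes 1
  Position 3 ')': depth becomes 0
  Position 4 '(': depth becomes 1
  Position 5 ')': depth becomes 0
  Position 6 '(': depth becomes 1
  Position 7 ')': depth becomes 0
  Position 8 '(': depth becomes 1
  Position 9 ')': depth becomes 0
  Position 10 '(': depth becomes 1
  Position 11 '(': depth becomes 2
  Position 12 ')': depth becomes 1
  Position 13 '(': depth becomes 2
  Position 14 ')': depth becomes 1
  Position 15 '(': depth becomes 2
  Position 16 '(': depth becomes 3
  Position 17 '(': depth becomes 4
  Position 18 '(': depth becomes 5
  Position 19 ')': depth becomes 4
  Position 20 ')': depth becomes 3
  Position 21 '(': depth becomes 4
  Position 22 ')': depth becomes 3
  Position 23 ')': depth becomes 2
  Position 24 '(': depth becomes 3
  Position 25 ')': depth becomes 2
  Position 26 ')': depth becomes 1
  Position 27 ')': depth becomes 0
Maximum depth reached: 5

5


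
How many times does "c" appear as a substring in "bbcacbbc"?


Searching for "c" in "bbcacbbc"
Scanning each position:
  Position 0: "b" => no
  Position 1: "b" => no
  Position 2: "c" => MATCH
  Position 3: "a" => no
  Position 4: "c" => MATCH
  Position 5: "b" => no
  Position 6: "b" => no
  Position 7: "c" => MATCH
Total occurrences: 3

3


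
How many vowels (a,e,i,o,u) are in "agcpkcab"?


Input: agcpkcab
Checking each character:
  'a' at position 0: vowel (running total: 1)
  'g' at position 1: consonant
  'c' at position 2: consonant
  'p' at position 3: consonant
  'k' at position 4: consonant
  'c' at position 5: consonant
  'a' at position 6: vowel (running total: 2)
  'b' at position 7: consonant
Total vowels: 2

2


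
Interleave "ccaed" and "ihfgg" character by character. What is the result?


Interleaving "ccaed" and "ihfgg":
  Position 0: 'c' from first, 'i' from second => "ci"
  Position 1: 'c' from first, 'h' from second => "ch"
  Position 2: 'a' from first, 'f' from second => "af"
  Position 3: 'e' from first, 'g' from second => "eg"
  Position 4: 'd' from first, 'g' from second => "dg"
Result: cichafegdg

cichafegdg


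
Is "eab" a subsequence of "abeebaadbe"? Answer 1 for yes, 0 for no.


Check if "eab" is a subsequence of "abeebaadbe"
Greedy scan:
  Position 0 ('a'): no match needed
  Position 1 ('b'): no match needed
  Position 2 ('e'): matches sub[0] = 'e'
  Position 3 ('e'): no match needed
  Position 4 ('b'): no match needed
  Position 5 ('a'): matches sub[1] = 'a'
  Position 6 ('a'): no match needed
  Position 7 ('d'): no match needed
  Position 8 ('b'): matches sub[2] = 'b'
  Position 9 ('e'): no match needed
All 3 characters matched => is a subsequence

1


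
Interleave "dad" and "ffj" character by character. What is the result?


Interleaving "dad" and "ffj":
  Position 0: 'd' from first, 'f' from second => "df"
  Position 1: 'a' from first, 'f' from second => "af"
  Position 2: 'd' from first, 'j' from second => "dj"
Result: dfafdj

dfafdj


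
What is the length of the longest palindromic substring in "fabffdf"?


Input: "fabffdf"
Checking substrings for palindromes:
  [4:7] "fdf" (len 3) => palindrome
  [3:5] "ff" (len 2) => palindrome
Longest palindromic substring: "fdf" with length 3

3


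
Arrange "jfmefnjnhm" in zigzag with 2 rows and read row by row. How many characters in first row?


Zigzag "jfmefnjnhm" into 2 rows:
Placing characters:
  'j' => row 0
  'f' => row 1
  'm' => row 0
  'e' => row 1
  'f' => row 0
  'n' => row 1
  'j' => row 0
  'n' => row 1
  'h' => row 0
  'm' => row 1
Rows:
  Row 0: "jmfjh"
  Row 1: "fennm"
First row length: 5

5


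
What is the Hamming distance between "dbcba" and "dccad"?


Comparing "dbcba" and "dccad" position by position:
  Position 0: 'd' vs 'd' => same
  Position 1: 'b' vs 'c' => differ
  Position 2: 'c' vs 'c' => same
  Position 3: 'b' vs 'a' => differ
  Position 4: 'a' vs 'd' => differ
Total differences (Hamming distance): 3

3


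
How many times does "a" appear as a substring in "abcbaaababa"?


Searching for "a" in "abcbaaababa"
Scanning each position:
  Position 0: "a" => MATCH
  Position 1: "b" => no
  Position 2: "c" => no
  Position 3: "b" => no
  Position 4: "a" => MATCH
  Position 5: "a" => MATCH
  Position 6: "a" => MATCH
  Position 7: "b" => no
  Position 8: "a" => MATCH
  Position 9: "b" => no
  Position 10: "a" => MATCH
Total occurrences: 6

6


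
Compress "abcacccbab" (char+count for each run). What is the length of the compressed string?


Input: abcacccbab
Runs:
  'a' x 1 => "a1"
  'b' x 1 => "b1"
  'c' x 1 => "c1"
  'a' x 1 => "a1"
  'c' x 3 => "c3"
  'b' x 1 => "b1"
  'a' x 1 => "a1"
  'b' x 1 => "b1"
Compressed: "a1b1c1a1c3b1a1b1"
Compressed length: 16

16


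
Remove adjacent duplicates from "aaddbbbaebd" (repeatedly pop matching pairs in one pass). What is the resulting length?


Input: aaddbbbaebd
Stack-based adjacent duplicate removal:
  Read 'a': push. Stack: a
  Read 'a': matches stack top 'a' => pop. Stack: (empty)
  Read 'd': push. Stack: d
  Read 'd': matches stack top 'd' => pop. Stack: (empty)
  Read 'b': push. Stack: b
  Read 'b': matches stack top 'b' => pop. Stack: (empty)
  Read 'b': push. Stack: b
  Read 'a': push. Stack: ba
  Read 'e': push. Stack: bae
  Read 'b': push. Stack: baeb
  Read 'd': push. Stack: baebd
Final stack: "baebd" (length 5)

5


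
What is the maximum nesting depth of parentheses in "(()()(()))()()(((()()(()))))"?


Input: "(()()(()))()()(((()()(()))))"
Tracking depth:
  Position 0 '(': depth becomes 1
  Position 1 '(': depth becomes 2
  Position 2 ')': depth becomes 1
  Position 3 '(': depth becomes 2
  Position 4 ')': depth becomes 1
  Position 5 '(': depth becomes 2
  Position 6 '(': depth becomes 3
  Position 7 ')': depth becomes 2
  Position 8 ')': depth becomes 1
  Position 9 ')': depth becomes 0
  Position 10 '(': depth becomes 1
  Position 11 ')': depth becomes 0
  Position 12 '(': depth becomes 1
  Position 13 ')': depth becomes 0
  Position 14 '(': depth becomes 1
  Position 15 '(': depth becomes 2
  Position 16 '(': depth becomes 3
  Position 17 '(': depth becomes 4
  Position 18 ')': depth becomes 3
  Position 19 '(': depth becomes 4
  Position 20 ')': depth becomes 3
  Position 21 '(': depth becomes 4
  Position 22 '(': depth becomes 5
  Position 23 ')': depth becomes 4
  Position 24 ')': depth becomes 3
  Position 25 ')': depth becomes 2
  Position 26 ')': depth becomes 1
  Position 27 ')': depth becomes 0
Maximum depth reached: 5

5


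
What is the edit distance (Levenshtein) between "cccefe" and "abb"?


Computing edit distance: "cccefe" -> "abb"
DP table:
           a    b    b
      0    1    2    3
  c   1    1    2    3
  c   2    2    2    3
  c   3    3    3    3
  e   4    4    4    4
  f   5    5    5    5
  e   6    6    6    6
Edit distance = dp[6][3] = 6

6


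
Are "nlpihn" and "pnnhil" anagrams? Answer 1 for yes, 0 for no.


Strings: "nlpihn", "pnnhil"
Sorted first:  hilnnp
Sorted second: hilnnp
Sorted forms match => anagrams

1


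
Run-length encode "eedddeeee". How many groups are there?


Input: eedddeeee
Scanning for consecutive runs:
  Group 1: 'e' x 2 (positions 0-1)
  Group 2: 'd' x 3 (positions 2-4)
  Group 3: 'e' x 4 (positions 5-8)
Total groups: 3

3


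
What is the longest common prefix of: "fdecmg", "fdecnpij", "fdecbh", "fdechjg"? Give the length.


Words: fdecmg, fdecnpij, fdecbh, fdechjg
  Position 0: all 'f' => match
  Position 1: all 'd' => match
  Position 2: all 'e' => match
  Position 3: all 'c' => match
  Position 4: ('m', 'n', 'b', 'h') => mismatch, stop
LCP = "fdec" (length 4)

4


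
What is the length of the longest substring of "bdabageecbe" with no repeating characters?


Input: "bdabageecbe"
Sliding window (track last position of each char):
  Position 0 ('b'): window [0,0] length 1 -- new best
  Position 1 ('d'): window [0,1] length 2 -- new best
  Position 2 ('a'): window [0,2] length 3 -- new best
  Position 3 ('b'): repeat (last at 0), move window start to 1
  Position 3 ('b'): window [1,3] length 3
  Position 4 ('a'): repeat (last at 2), move window start to 3
  Position 4 ('a'): window [3,4] length 2
  Position 5 ('g'): window [3,5] length 3
  Position 6 ('e'): window [3,6] length 4 -- new best
  Position 7 ('e'): repeat (last at 6), move window start to 7
  Position 7 ('e'): window [7,7] length 1
  Position 8 ('c'): window [7,8] length 2
  Position 9 ('b'): window [7,9] length 3
  Position 10 ('e'): repeat (last at 7), move window start to 8
  Position 10 ('e'): window [8,10] length 3
Longest substring with no repeats: "bage" with length 4

4


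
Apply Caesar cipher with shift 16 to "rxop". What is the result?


Caesar cipher: shift "rxop" by 16
  'r' (pos 17) + 16 = pos 7 = 'h'
  'x' (pos 23) + 16 = pos 13 = 'n'
  'o' (pos 14) + 16 = pos 4 = 'e'
  'p' (pos 15) + 16 = pos 5 = 'f'
Result: hnef

hnef


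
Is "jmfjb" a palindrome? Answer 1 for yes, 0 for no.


Input: jmfjb
Reversed: bjfmj
  Compare pos 0 ('j') with pos 4 ('b'): MISMATCH
  Compare pos 1 ('m') with pos 3 ('j'): MISMATCH
Result: not a palindrome

0


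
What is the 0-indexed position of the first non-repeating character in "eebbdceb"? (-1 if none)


Input: eebbdceb
Character frequencies:
  'b': 3
  'c': 1
  'd': 1
  'e': 3
Scanning left to right for freq == 1:
  Position 0 ('e'): freq=3, skip
  Position 1 ('e'): freq=3, skip
  Position 2 ('b'): freq=3, skip
  Position 3 ('b'): freq=3, skip
  Position 4 ('d'): unique! => answer = 4

4


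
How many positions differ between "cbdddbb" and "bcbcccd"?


Comparing "cbdddbb" and "bcbcccd" position by position:
  Position 0: 'c' vs 'b' => DIFFER
  Position 1: 'b' vs 'c' => DIFFER
  Position 2: 'd' vs 'b' => DIFFER
  Position 3: 'd' vs 'c' => DIFFER
  Position 4: 'd' vs 'c' => DIFFER
  Position 5: 'b' vs 'c' => DIFFER
  Position 6: 'b' vs 'd' => DIFFER
Positions that differ: 7

7


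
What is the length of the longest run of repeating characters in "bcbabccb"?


Input: "bcbabccb"
Scanning for longest run:
  Position 1 ('c'): new char, reset run to 1
  Position 2 ('b'): new char, reset run to 1
  Position 3 ('a'): new char, reset run to 1
  Position 4 ('b'): new char, reset run to 1
  Position 5 ('c'): new char, reset run to 1
  Position 6 ('c'): continues run of 'c', length=2
  Position 7 ('b'): new char, reset run to 1
Longest run: 'c' with length 2

2


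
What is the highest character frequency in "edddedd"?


Input: edddedd
Character counts:
  'd': 5
  'e': 2
Maximum frequency: 5

5


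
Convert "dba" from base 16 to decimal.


Input: "dba" in base 16
Positional expansion:
  Digit 'd' (value 13) x 16^2 = 3328
  Digit 'b' (value 11) x 16^1 = 176
  Digit 'a' (value 10) x 16^0 = 10
Sum = 3514

3514


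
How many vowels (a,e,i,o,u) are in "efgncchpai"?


Input: efgncchpai
Checking each character:
  'e' at position 0: vowel (running total: 1)
  'f' at position 1: consonant
  'g' at position 2: consonant
  'n' at position 3: consonant
  'c' at position 4: consonant
  'c' at position 5: consonant
  'h' at position 6: consonant
  'p' at position 7: consonant
  'a' at position 8: vowel (running total: 2)
  'i' at position 9: vowel (running total: 3)
Total vowels: 3

3


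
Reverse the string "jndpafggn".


Input: jndpafggn
Reading characters right to left:
  Position 8: 'n'
  Position 7: 'g'
  Position 6: 'g'
  Position 5: 'f'
  Position 4: 'a'
  Position 3: 'p'
  Position 2: 'd'
  Position 1: 'n'
  Position 0: 'j'
Reversed: nggfapdnj

nggfapdnj


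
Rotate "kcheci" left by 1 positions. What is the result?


Input: "kcheci", rotate left by 1
First 1 characters: "k"
Remaining characters: "checi"
Concatenate remaining + first: "checi" + "k" = "checik"

checik


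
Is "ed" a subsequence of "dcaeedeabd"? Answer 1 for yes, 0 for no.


Check if "ed" is a subsequence of "dcaeedeabd"
Greedy scan:
  Position 0 ('d'): no match needed
  Position 1 ('c'): no match needed
  Position 2 ('a'): no match needed
  Position 3 ('e'): matches sub[0] = 'e'
  Position 4 ('e'): no match needed
  Position 5 ('d'): matches sub[1] = 'd'
  Position 6 ('e'): no match needed
  Position 7 ('a'): no match needed
  Position 8 ('b'): no match needed
  Position 9 ('d'): no match needed
All 2 characters matched => is a subsequence

1


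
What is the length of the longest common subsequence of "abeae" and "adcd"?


LCS of "abeae" and "adcd"
DP table:
           a    d    c    d
      0    0    0    0    0
  a   0    1    1    1    1
  b   0    1    1    1    1
  e   0    1    1    1    1
  a   0    1    1    1    1
  e   0    1    1    1    1
LCS length = dp[5][4] = 1

1


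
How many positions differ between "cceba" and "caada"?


Comparing "cceba" and "caada" position by position:
  Position 0: 'c' vs 'c' => same
  Position 1: 'c' vs 'a' => DIFFER
  Position 2: 'e' vs 'a' => DIFFER
  Position 3: 'b' vs 'd' => DIFFER
  Position 4: 'a' vs 'a' => same
Positions that differ: 3

3


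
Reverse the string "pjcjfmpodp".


Input: pjcjfmpodp
Reading characters right to left:
  Position 9: 'p'
  Position 8: 'd'
  Position 7: 'o'
  Position 6: 'p'
  Position 5: 'm'
  Position 4: 'f'
  Position 3: 'j'
  Position 2: 'c'
  Position 1: 'j'
  Position 0: 'p'
Reversed: pdopmfjcjp

pdopmfjcjp


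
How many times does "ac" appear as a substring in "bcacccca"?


Searching for "ac" in "bcacccca"
Scanning each position:
  Position 0: "bc" => no
  Position 1: "ca" => no
  Position 2: "ac" => MATCH
  Position 3: "cc" => no
  Position 4: "cc" => no
  Position 5: "cc" => no
  Position 6: "ca" => no
Total occurrences: 1

1


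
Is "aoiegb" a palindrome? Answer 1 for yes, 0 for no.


Input: aoiegb
Reversed: bgeioa
  Compare pos 0 ('a') with pos 5 ('b'): MISMATCH
  Compare pos 1 ('o') with pos 4 ('g'): MISMATCH
  Compare pos 2 ('i') with pos 3 ('e'): MISMATCH
Result: not a palindrome

0


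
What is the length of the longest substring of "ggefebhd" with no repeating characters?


Input: "ggefebhd"
Sliding window (track last position of each char):
  Position 0 ('g'): window [0,0] length 1 -- new best
  Position 1 ('g'): repeat (last at 0), move window start to 1
  Position 1 ('g'): window [1,1] length 1
  Position 2 ('e'): window [1,2] length 2 -- new best
  Position 3 ('f'): window [1,3] length 3 -- new best
  Position 4 ('e'): repeat (last at 2), move window start to 3
  Position 4 ('e'): window [3,4] length 2
  Position 5 ('b'): window [3,5] length 3
  Position 6 ('h'): window [3,6] length 4 -- new best
  Position 7 ('d'): window [3,7] length 5 -- new best
Longest substring with no repeats: "febhd" with length 5

5


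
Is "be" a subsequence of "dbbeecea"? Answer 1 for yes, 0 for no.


Check if "be" is a subsequence of "dbbeecea"
Greedy scan:
  Position 0 ('d'): no match needed
  Position 1 ('b'): matches sub[0] = 'b'
  Position 2 ('b'): no match needed
  Position 3 ('e'): matches sub[1] = 'e'
  Position 4 ('e'): no match needed
  Position 5 ('c'): no match needed
  Position 6 ('e'): no match needed
  Position 7 ('a'): no match needed
All 2 characters matched => is a subsequence

1


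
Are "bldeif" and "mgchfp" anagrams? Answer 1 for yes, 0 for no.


Strings: "bldeif", "mgchfp"
Sorted first:  bdefil
Sorted second: cfghmp
Differ at position 0: 'b' vs 'c' => not anagrams

0


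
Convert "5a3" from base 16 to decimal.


Input: "5a3" in base 16
Positional expansion:
  Digit '5' (value 5) x 16^2 = 1280
  Digit 'a' (value 10) x 16^1 = 160
  Digit '3' (value 3) x 16^0 = 3
Sum = 1443

1443


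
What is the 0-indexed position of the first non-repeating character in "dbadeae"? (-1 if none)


Input: dbadeae
Character frequencies:
  'a': 2
  'b': 1
  'd': 2
  'e': 2
Scanning left to right for freq == 1:
  Position 0 ('d'): freq=2, skip
  Position 1 ('b'): unique! => answer = 1

1


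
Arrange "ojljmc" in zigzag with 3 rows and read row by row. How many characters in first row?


Zigzag "ojljmc" into 3 rows:
Placing characters:
  'o' => row 0
  'j' => row 1
  'l' => row 2
  'j' => row 1
  'm' => row 0
  'c' => row 1
Rows:
  Row 0: "om"
  Row 1: "jjc"
  Row 2: "l"
First row length: 2

2


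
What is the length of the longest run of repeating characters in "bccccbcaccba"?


Input: "bccccbcaccba"
Scanning for longest run:
  Position 1 ('c'): new char, reset run to 1
  Position 2 ('c'): continues run of 'c', length=2
  Position 3 ('c'): continues run of 'c', length=3
  Position 4 ('c'): continues run of 'c', length=4
  Position 5 ('b'): new char, reset run to 1
  Position 6 ('c'): new char, reset run to 1
  Position 7 ('a'): new char, reset run to 1
  Position 8 ('c'): new char, reset run to 1
  Position 9 ('c'): continues run of 'c', length=2
  Position 10 ('b'): new char, reset run to 1
  Position 11 ('a'): new char, reset run to 1
Longest run: 'c' with length 4

4


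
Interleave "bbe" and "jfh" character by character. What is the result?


Interleaving "bbe" and "jfh":
  Position 0: 'b' from first, 'j' from second => "bj"
  Position 1: 'b' from first, 'f' from second => "bf"
  Position 2: 'e' from first, 'h' from second => "eh"
Result: bjbfeh

bjbfeh


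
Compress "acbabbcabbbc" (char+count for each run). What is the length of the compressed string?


Input: acbabbcabbbc
Runs:
  'a' x 1 => "a1"
  'c' x 1 => "c1"
  'b' x 1 => "b1"
  'a' x 1 => "a1"
  'b' x 2 => "b2"
  'c' x 1 => "c1"
  'a' x 1 => "a1"
  'b' x 3 => "b3"
  'c' x 1 => "c1"
Compressed: "a1c1b1a1b2c1a1b3c1"
Compressed length: 18

18


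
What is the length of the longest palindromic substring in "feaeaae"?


Input: "feaeaae"
Checking substrings for palindromes:
  [3:7] "eaae" (len 4) => palindrome
  [1:4] "eae" (len 3) => palindrome
  [2:5] "aea" (len 3) => palindrome
  [4:6] "aa" (len 2) => palindrome
Longest palindromic substring: "eaae" with length 4

4


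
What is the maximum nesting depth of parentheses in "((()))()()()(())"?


Input: "((()))()()()(())"
Tracking depth:
  Position 0 '(': depth becomes 1
  Position 1 '(': depth becomes 2
  Position 2 '(': depth becomes 3
  Position 3 ')': depth becomes 2
  Position 4 ')': depth becomes 1
  Position 5 ')': depth becomes 0
  Position 6 '(': depth becomes 1
  Position 7 ')': depth becomes 0
  Position 8 '(': depth becomes 1
  Position 9 ')': depth becomes 0
  Position 10 '(': depth becomes 1
  Position 11 ')': depth becomes 0
  Position 12 '(': depth becomes 1
  Position 13 '(': depth becomes 2
  Position 14 ')': depth becomes 1
  Position 15 ')': depth becomes 0
Maximum depth reached: 3

3


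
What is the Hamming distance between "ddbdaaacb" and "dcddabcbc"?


Comparing "ddbdaaacb" and "dcddabcbc" position by position:
  Position 0: 'd' vs 'd' => same
  Position 1: 'd' vs 'c' => differ
  Position 2: 'b' vs 'd' => differ
  Position 3: 'd' vs 'd' => same
  Position 4: 'a' vs 'a' => same
  Position 5: 'a' vs 'b' => differ
  Position 6: 'a' vs 'c' => differ
  Position 7: 'c' vs 'b' => differ
  Position 8: 'b' vs 'c' => differ
Total differences (Hamming distance): 6

6


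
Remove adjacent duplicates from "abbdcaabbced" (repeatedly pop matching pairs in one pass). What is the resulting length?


Input: abbdcaabbced
Stack-based adjacent duplicate removal:
  Read 'a': push. Stack: a
  Read 'b': push. Stack: ab
  Read 'b': matches stack top 'b' => pop. Stack: a
  Read 'd': push. Stack: ad
  Read 'c': push. Stack: adc
  Read 'a': push. Stack: adca
  Read 'a': matches stack top 'a' => pop. Stack: adc
  Read 'b': push. Stack: adcb
  Read 'b': matches stack top 'b' => pop. Stack: adc
  Read 'c': matches stack top 'c' => pop. Stack: ad
  Read 'e': push. Stack: ade
  Read 'd': push. Stack: aded
Final stack: "aded" (length 4)

4


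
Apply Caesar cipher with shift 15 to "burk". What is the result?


Caesar cipher: shift "burk" by 15
  'b' (pos 1) + 15 = pos 16 = 'q'
  'u' (pos 20) + 15 = pos 9 = 'j'
  'r' (pos 17) + 15 = pos 6 = 'g'
  'k' (pos 10) + 15 = pos 25 = 'z'
Result: qjgz

qjgz


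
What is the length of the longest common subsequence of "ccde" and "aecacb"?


LCS of "ccde" and "aecacb"
DP table:
           a    e    c    a    c    b
      0    0    0    0    0    0    0
  c   0    0    0    1    1    1    1
  c   0    0    0    1    1    2    2
  d   0    0    0    1    1    2    2
  e   0    0    1    1    1    2    2
LCS length = dp[4][6] = 2

2


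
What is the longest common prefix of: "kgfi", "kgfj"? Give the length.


Words: kgfi, kgfj
  Position 0: all 'k' => match
  Position 1: all 'g' => match
  Position 2: all 'f' => match
  Position 3: ('i', 'j') => mismatch, stop
LCP = "kgf" (length 3)

3


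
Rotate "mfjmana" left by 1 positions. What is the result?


Input: "mfjmana", rotate left by 1
First 1 characters: "m"
Remaining characters: "fjmana"
Concatenate remaining + first: "fjmana" + "m" = "fjmanam"

fjmanam


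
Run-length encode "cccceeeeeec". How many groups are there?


Input: cccceeeeeec
Scanning for consecutive runs:
  Group 1: 'c' x 4 (positions 0-3)
  Group 2: 'e' x 6 (positions 4-9)
  Group 3: 'c' x 1 (positions 10-10)
Total groups: 3

3


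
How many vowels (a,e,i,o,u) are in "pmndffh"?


Input: pmndffh
Checking each character:
  'p' at position 0: consonant
  'm' at position 1: consonant
  'n' at position 2: consonant
  'd' at position 3: consonant
  'f' at position 4: consonant
  'f' at position 5: consonant
  'h' at position 6: consonant
Total vowels: 0

0


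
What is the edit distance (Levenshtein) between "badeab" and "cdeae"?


Computing edit distance: "badeab" -> "cdeae"
DP table:
           c    d    e    a    e
      0    1    2    3    4    5
  b   1    1    2    3    4    5
  a   2    2    2    3    3    4
  d   3    3    2    3    4    4
  e   4    4    3    2    3    4
  a   5    5    4    3    2    3
  b   6    6    5    4    3    3
Edit distance = dp[6][5] = 3

3


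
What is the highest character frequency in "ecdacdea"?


Input: ecdacdea
Character counts:
  'a': 2
  'c': 2
  'd': 2
  'e': 2
Maximum frequency: 2

2


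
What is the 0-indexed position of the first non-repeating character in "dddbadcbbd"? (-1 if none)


Input: dddbadcbbd
Character frequencies:
  'a': 1
  'b': 3
  'c': 1
  'd': 5
Scanning left to right for freq == 1:
  Position 0 ('d'): freq=5, skip
  Position 1 ('d'): freq=5, skip
  Position 2 ('d'): freq=5, skip
  Position 3 ('b'): freq=3, skip
  Position 4 ('a'): unique! => answer = 4

4


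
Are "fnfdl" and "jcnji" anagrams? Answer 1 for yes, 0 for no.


Strings: "fnfdl", "jcnji"
Sorted first:  dffln
Sorted second: cijjn
Differ at position 0: 'd' vs 'c' => not anagrams

0


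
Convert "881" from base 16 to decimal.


Input: "881" in base 16
Positional expansion:
  Digit '8' (value 8) x 16^2 = 2048
  Digit '8' (value 8) x 16^1 = 128
  Digit '1' (value 1) x 16^0 = 1
Sum = 2177

2177


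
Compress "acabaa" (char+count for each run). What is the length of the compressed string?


Input: acabaa
Runs:
  'a' x 1 => "a1"
  'c' x 1 => "c1"
  'a' x 1 => "a1"
  'b' x 1 => "b1"
  'a' x 2 => "a2"
Compressed: "a1c1a1b1a2"
Compressed length: 10

10


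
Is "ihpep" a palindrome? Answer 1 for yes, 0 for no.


Input: ihpep
Reversed: pephi
  Compare pos 0 ('i') with pos 4 ('p'): MISMATCH
  Compare pos 1 ('h') with pos 3 ('e'): MISMATCH
Result: not a palindrome

0


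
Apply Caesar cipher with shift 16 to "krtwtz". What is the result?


Caesar cipher: shift "krtwtz" by 16
  'k' (pos 10) + 16 = pos 0 = 'a'
  'r' (pos 17) + 16 = pos 7 = 'h'
  't' (pos 19) + 16 = pos 9 = 'j'
  'w' (pos 22) + 16 = pos 12 = 'm'
  't' (pos 19) + 16 = pos 9 = 'j'
  'z' (pos 25) + 16 = pos 15 = 'p'
Result: ahjmjp

ahjmjp


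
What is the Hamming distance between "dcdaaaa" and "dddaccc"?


Comparing "dcdaaaa" and "dddaccc" position by position:
  Position 0: 'd' vs 'd' => same
  Position 1: 'c' vs 'd' => differ
  Position 2: 'd' vs 'd' => same
  Position 3: 'a' vs 'a' => same
  Position 4: 'a' vs 'c' => differ
  Position 5: 'a' vs 'c' => differ
  Position 6: 'a' vs 'c' => differ
Total differences (Hamming distance): 4

4


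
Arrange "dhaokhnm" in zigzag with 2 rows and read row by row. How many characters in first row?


Zigzag "dhaokhnm" into 2 rows:
Placing characters:
  'd' => row 0
  'h' => row 1
  'a' => row 0
  'o' => row 1
  'k' => row 0
  'h' => row 1
  'n' => row 0
  'm' => row 1
Rows:
  Row 0: "dakn"
  Row 1: "hohm"
First row length: 4

4


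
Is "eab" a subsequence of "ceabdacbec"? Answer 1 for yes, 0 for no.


Check if "eab" is a subsequence of "ceabdacbec"
Greedy scan:
  Position 0 ('c'): no match needed
  Position 1 ('e'): matches sub[0] = 'e'
  Position 2 ('a'): matches sub[1] = 'a'
  Position 3 ('b'): matches sub[2] = 'b'
  Position 4 ('d'): no match needed
  Position 5 ('a'): no match needed
  Position 6 ('c'): no match needed
  Position 7 ('b'): no match needed
  Position 8 ('e'): no match needed
  Position 9 ('c'): no match needed
All 3 characters matched => is a subsequence

1


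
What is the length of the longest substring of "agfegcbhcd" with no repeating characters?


Input: "agfegcbhcd"
Sliding window (track last position of each char):
  Position 0 ('a'): window [0,0] length 1 -- new best
  Position 1 ('g'): window [0,1] length 2 -- new best
  Position 2 ('f'): window [0,2] length 3 -- new best
  Position 3 ('e'): window [0,3] length 4 -- new best
  Position 4 ('g'): repeat (last at 1), move window start to 2
  Position 4 ('g'): window [2,4] length 3
  Position 5 ('c'): window [2,5] length 4
  Position 6 ('b'): window [2,6] length 5 -- new best
  Position 7 ('h'): window [2,7] length 6 -- new best
  Position 8 ('c'): repeat (last at 5), move window start to 6
  Position 8 ('c'): window [6,8] length 3
  Position 9 ('d'): window [6,9] length 4
Longest substring with no repeats: "fegcbh" with length 6

6


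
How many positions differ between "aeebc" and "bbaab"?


Comparing "aeebc" and "bbaab" position by position:
  Position 0: 'a' vs 'b' => DIFFER
  Position 1: 'e' vs 'b' => DIFFER
  Position 2: 'e' vs 'a' => DIFFER
  Position 3: 'b' vs 'a' => DIFFER
  Position 4: 'c' vs 'b' => DIFFER
Positions that differ: 5

5


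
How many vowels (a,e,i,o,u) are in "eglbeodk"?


Input: eglbeodk
Checking each character:
  'e' at position 0: vowel (running total: 1)
  'g' at position 1: consonant
  'l' at position 2: consonant
  'b' at position 3: consonant
  'e' at position 4: vowel (running total: 2)
  'o' at position 5: vowel (running total: 3)
  'd' at position 6: consonant
  'k' at position 7: consonant
Total vowels: 3

3


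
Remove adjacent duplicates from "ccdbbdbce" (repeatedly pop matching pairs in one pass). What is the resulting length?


Input: ccdbbdbce
Stack-based adjacent duplicate removal:
  Read 'c': push. Stack: c
  Read 'c': matches stack top 'c' => pop. Stack: (empty)
  Read 'd': push. Stack: d
  Read 'b': push. Stack: db
  Read 'b': matches stack top 'b' => pop. Stack: d
  Read 'd': matches stack top 'd' => pop. Stack: (empty)
  Read 'b': push. Stack: b
  Read 'c': push. Stack: bc
  Read 'e': push. Stack: bce
Final stack: "bce" (length 3)

3


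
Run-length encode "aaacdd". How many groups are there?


Input: aaacdd
Scanning for consecutive runs:
  Group 1: 'a' x 3 (positions 0-2)
  Group 2: 'c' x 1 (positions 3-3)
  Group 3: 'd' x 2 (positions 4-5)
Total groups: 3

3


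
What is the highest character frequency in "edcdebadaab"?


Input: edcdebadaab
Character counts:
  'a': 3
  'b': 2
  'c': 1
  'd': 3
  'e': 2
Maximum frequency: 3

3


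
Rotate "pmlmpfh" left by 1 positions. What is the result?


Input: "pmlmpfh", rotate left by 1
First 1 characters: "p"
Remaining characters: "mlmpfh"
Concatenate remaining + first: "mlmpfh" + "p" = "mlmpfhp"

mlmpfhp


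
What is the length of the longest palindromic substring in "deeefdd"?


Input: "deeefdd"
Checking substrings for palindromes:
  [1:4] "eee" (len 3) => palindrome
  [1:3] "ee" (len 2) => palindrome
  [2:4] "ee" (len 2) => palindrome
  [5:7] "dd" (len 2) => palindrome
Longest palindromic substring: "eee" with length 3

3


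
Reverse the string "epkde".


Input: epkde
Reading characters right to left:
  Position 4: 'e'
  Position 3: 'd'
  Position 2: 'k'
  Position 1: 'p'
  Position 0: 'e'
Reversed: edkpe

edkpe


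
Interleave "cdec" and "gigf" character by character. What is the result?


Interleaving "cdec" and "gigf":
  Position 0: 'c' from first, 'g' from second => "cg"
  Position 1: 'd' from first, 'i' from second => "di"
  Position 2: 'e' from first, 'g' from second => "eg"
  Position 3: 'c' from first, 'f' from second => "cf"
Result: cgdiegcf

cgdiegcf


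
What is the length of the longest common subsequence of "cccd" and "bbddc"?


LCS of "cccd" and "bbddc"
DP table:
           b    b    d    d    c
      0    0    0    0    0    0
  c   0    0    0    0    0    1
  c   0    0    0    0    0    1
  c   0    0    0    0    0    1
  d   0    0    0    1    1    1
LCS length = dp[4][5] = 1

1


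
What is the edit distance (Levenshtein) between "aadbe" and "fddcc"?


Computing edit distance: "aadbe" -> "fddcc"
DP table:
           f    d    d    c    c
      0    1    2    3    4    5
  a   1    1    2    3    4    5
  a   2    2    2    3    4    5
  d   3    3    2    2    3    4
  b   4    4    3    3    3    4
  e   5    5    4    4    4    4
Edit distance = dp[5][5] = 4

4


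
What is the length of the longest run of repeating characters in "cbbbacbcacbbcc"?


Input: "cbbbacbcacbbcc"
Scanning for longest run:
  Position 1 ('b'): new char, reset run to 1
  Position 2 ('b'): continues run of 'b', length=2
  Position 3 ('b'): continues run of 'b', length=3
  Position 4 ('a'): new char, reset run to 1
  Position 5 ('c'): new char, reset run to 1
  Position 6 ('b'): new char, reset run to 1
  Position 7 ('c'): new char, reset run to 1
  Position 8 ('a'): new char, reset run to 1
  Position 9 ('c'): new char, reset run to 1
  Position 10 ('b'): new char, reset run to 1
  Position 11 ('b'): continues run of 'b', length=2
  Position 12 ('c'): new char, reset run to 1
  Position 13 ('c'): continues run of 'c', length=2
Longest run: 'b' with length 3

3


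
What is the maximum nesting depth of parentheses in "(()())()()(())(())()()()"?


Input: "(()())()()(())(())()()()"
Tracking depth:
  Position 0 '(': depth becomes 1
  Position 1 '(': depth becomes 2
  Position 2 ')': depth becomes 1
  Position 3 '(': depth becomes 2
  Position 4 ')': depth becomes 1
  Position 5 ')': depth becomes 0
  Position 6 '(': depth becomes 1
  Position 7 ')': depth becomes 0
  Position 8 '(': depth becomes 1
  Position 9 ')': depth becomes 0
  Position 10 '(': depth becomes 1
  Position 11 '(': depth becomes 2
  Position 12 ')': depth becomes 1
  Position 13 ')': depth becomes 0
  Position 14 '(': depth becomes 1
  Position 15 '(': depth becomes 2
  Position 16 ')': depth becomes 1
  Position 17 ')': depth becomes 0
  Position 18 '(': depth becomes 1
  Position 19 ')': depth becomes 0
  Position 20 '(': depth becomes 1
  Position 21 ')': depth becomes 0
  Position 22 '(': depth becomes 1
  Position 23 ')': depth becomes 0
Maximum depth reached: 2

2


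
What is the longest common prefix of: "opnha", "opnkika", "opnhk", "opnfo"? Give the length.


Words: opnha, opnkika, opnhk, opnfo
  Position 0: all 'o' => match
  Position 1: all 'p' => match
  Position 2: all 'n' => match
  Position 3: ('h', 'k', 'h', 'f') => mismatch, stop
LCP = "opn" (length 3)

3


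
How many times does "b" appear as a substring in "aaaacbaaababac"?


Searching for "b" in "aaaacbaaababac"
Scanning each position:
  Position 0: "a" => no
  Position 1: "a" => no
  Position 2: "a" => no
  Position 3: "a" => no
  Position 4: "c" => no
  Position 5: "b" => MATCH
  Position 6: "a" => no
  Position 7: "a" => no
  Position 8: "a" => no
  Position 9: "b" => MATCH
  Position 10: "a" => no
  Position 11: "b" => MATCH
  Position 12: "a" => no
  Position 13: "c" => no
Total occurrences: 3

3
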